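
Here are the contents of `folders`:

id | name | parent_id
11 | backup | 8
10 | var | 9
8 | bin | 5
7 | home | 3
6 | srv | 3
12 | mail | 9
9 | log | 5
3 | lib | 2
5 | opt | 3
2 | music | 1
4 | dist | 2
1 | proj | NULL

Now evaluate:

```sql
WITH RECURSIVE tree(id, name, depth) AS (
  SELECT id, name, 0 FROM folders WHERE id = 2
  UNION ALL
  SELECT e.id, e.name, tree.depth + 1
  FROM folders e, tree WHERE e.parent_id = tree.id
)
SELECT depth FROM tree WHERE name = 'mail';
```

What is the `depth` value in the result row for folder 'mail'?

4

Base: id=2 (music) at depth 0.
Iteration 1: rows with parent_id in {2} -> lib (id 3, depth 1), dist (id 4, depth 1).
Iteration 2: rows with parent_id in {3,4} -> opt (id 5, depth 2), srv (id 6, depth 2), home (id 7, depth 2).
Iteration 3: rows with parent_id in {5,6,7} -> bin (id 8, depth 3), log (id 9, depth 3).
Iteration 4: rows with parent_id in {8,9} -> var (id 10, depth 4), backup (id 11, depth 4), mail (id 12, depth 4).
Iteration 5: no rows with parent_id in {10,11,12}; recursion stops.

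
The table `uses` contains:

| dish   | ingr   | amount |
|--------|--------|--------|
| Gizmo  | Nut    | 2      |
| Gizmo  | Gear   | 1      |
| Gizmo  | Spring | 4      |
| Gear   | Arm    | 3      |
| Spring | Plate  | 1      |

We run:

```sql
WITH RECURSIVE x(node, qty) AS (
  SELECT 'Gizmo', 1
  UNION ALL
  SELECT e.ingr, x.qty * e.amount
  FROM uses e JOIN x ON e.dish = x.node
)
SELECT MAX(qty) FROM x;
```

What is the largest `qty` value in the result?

4

Base: (Gizmo, qty=1).
Iteration 1: components of {Gizmo} -> Gear = 1*1 = 1, Nut = 1*2 = 2, Spring = 1*4 = 4.
Iteration 2: components of {Gear,Nut,Spring} -> Arm = 1*3 = 3, Plate = 4*1 = 4.
Iteration 3: no further components; recursion stops.
qty values: 1, 2, 1, 4, 3, 4; the maximum is 4.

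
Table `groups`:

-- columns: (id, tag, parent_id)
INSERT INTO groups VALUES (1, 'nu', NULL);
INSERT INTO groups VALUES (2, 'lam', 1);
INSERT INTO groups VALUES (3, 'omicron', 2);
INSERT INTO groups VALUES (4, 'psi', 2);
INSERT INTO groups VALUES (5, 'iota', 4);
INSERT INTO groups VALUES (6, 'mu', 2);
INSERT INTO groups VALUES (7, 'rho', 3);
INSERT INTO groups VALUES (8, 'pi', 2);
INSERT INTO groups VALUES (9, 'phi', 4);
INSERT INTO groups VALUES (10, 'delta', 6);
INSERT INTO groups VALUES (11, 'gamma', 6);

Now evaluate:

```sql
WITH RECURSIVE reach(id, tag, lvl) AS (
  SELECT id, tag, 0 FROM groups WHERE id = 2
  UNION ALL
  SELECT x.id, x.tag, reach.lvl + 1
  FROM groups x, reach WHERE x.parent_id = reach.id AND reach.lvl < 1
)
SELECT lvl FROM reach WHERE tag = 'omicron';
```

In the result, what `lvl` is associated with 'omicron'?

1

Base: id=2 (lam) at lvl 0.
Iteration 1: rows with parent_id in {2} -> omicron (id 3, lvl 1), psi (id 4, lvl 1), mu (id 6, lvl 1), pi (id 8, lvl 1).
Iteration 2: lvl < 1 fails for all current rows; recursion stops.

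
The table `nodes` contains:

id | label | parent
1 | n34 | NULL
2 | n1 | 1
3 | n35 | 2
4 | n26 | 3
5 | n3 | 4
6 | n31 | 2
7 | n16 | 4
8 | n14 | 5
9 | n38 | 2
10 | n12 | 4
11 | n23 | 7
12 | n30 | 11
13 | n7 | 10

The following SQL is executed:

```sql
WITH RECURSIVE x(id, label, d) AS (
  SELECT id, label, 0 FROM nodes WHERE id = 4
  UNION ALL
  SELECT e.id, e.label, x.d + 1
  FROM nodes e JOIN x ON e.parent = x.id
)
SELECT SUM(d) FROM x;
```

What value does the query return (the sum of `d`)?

12

Base: id=4 (n26) at d 0.
Iteration 1: rows with parent in {4} -> n3 (id 5, d 1), n16 (id 7, d 1), n12 (id 10, d 1).
Iteration 2: rows with parent in {5,7,10} -> n14 (id 8, d 2), n23 (id 11, d 2), n7 (id 13, d 2).
Iteration 3: rows with parent in {8,11,13} -> n30 (id 12, d 3).
Iteration 4: no rows with parent in {12}; recursion stops.
SUM(d) = 0 + 1 + 1 + 1 + 2 + 2 + 2 + 3 = 12.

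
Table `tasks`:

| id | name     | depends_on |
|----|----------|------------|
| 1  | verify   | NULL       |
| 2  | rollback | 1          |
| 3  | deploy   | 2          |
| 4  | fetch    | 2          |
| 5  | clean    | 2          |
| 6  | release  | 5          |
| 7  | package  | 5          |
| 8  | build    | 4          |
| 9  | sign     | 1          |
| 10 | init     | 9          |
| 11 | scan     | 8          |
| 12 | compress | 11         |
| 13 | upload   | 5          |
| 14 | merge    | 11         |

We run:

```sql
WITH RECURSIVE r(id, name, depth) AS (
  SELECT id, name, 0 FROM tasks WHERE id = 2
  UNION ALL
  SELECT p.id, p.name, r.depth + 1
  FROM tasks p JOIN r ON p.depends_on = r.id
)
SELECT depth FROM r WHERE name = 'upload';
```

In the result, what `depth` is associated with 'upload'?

2

Base: id=2 (rollback) at depth 0.
Iteration 1: rows with depends_on in {2} -> deploy (id 3, depth 1), fetch (id 4, depth 1), clean (id 5, depth 1).
Iteration 2: rows with depends_on in {3,4,5} -> release (id 6, depth 2), package (id 7, depth 2), build (id 8, depth 2), upload (id 13, depth 2).
Iteration 3: rows with depends_on in {6,7,8,13} -> scan (id 11, depth 3).
Iteration 4: rows with depends_on in {11} -> compress (id 12, depth 4), merge (id 14, depth 4).
Iteration 5: no rows with depends_on in {12,14}; recursion stops.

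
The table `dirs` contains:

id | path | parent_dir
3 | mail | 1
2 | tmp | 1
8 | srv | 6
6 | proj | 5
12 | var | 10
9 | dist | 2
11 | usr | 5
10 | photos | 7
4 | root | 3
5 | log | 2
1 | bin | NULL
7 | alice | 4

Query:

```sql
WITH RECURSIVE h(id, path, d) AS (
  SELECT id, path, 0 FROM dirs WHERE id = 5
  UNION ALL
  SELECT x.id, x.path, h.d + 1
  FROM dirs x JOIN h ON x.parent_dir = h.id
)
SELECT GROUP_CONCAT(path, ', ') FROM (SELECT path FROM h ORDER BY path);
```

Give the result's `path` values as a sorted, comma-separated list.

log, proj, srv, usr

Base: id=5 (log) at d 0.
Iteration 1: rows with parent_dir in {5} -> proj (id 6, d 1), usr (id 11, d 1).
Iteration 2: rows with parent_dir in {6,11} -> srv (id 8, d 2).
Iteration 3: no rows with parent_dir in {8}; recursion stops.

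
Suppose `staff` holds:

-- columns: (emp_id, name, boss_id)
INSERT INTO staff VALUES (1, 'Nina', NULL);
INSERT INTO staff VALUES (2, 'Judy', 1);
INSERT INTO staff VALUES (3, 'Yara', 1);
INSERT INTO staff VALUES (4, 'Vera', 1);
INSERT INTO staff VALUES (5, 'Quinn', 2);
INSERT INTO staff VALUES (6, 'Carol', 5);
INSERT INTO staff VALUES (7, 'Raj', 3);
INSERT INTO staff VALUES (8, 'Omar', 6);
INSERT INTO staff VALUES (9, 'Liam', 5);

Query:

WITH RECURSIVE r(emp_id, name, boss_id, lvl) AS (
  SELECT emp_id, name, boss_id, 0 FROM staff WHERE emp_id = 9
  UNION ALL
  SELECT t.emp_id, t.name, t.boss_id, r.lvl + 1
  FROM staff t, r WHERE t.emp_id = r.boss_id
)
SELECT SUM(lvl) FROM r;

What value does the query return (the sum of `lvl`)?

Base: emp_id=9 (Liam), boss_id=5, lvl 0.
Iteration 1: join on emp_id=5 -> Quinn (id 5, boss_id=2, lvl 1).
Iteration 2: join on emp_id=2 -> Judy (id 2, boss_id=1, lvl 2).
Iteration 3: join on emp_id=1 -> Nina (id 1, boss_id=NULL, lvl 3).
Iteration 4: boss_id is NULL; no match; recursion stops.
SUM(lvl) = 0 + 1 + 2 + 3 = 6.

6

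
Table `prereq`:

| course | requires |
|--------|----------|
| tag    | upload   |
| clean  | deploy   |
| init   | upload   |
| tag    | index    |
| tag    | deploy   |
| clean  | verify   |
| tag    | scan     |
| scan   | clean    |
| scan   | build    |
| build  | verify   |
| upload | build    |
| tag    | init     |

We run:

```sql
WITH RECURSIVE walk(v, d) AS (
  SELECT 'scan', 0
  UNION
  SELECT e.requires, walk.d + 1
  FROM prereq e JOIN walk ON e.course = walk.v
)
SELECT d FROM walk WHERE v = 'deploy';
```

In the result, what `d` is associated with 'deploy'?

2

Base: (scan, d=0).
Iteration 1: edges from {scan} -> (build, d=1), (clean, d=1).
Iteration 2: edges from {build,clean} -> (deploy, d=2), (verify, d=2). [UNION drops 1 duplicate row(s)]
Iteration 3: no outgoing edges from {deploy,verify}; recursion stops.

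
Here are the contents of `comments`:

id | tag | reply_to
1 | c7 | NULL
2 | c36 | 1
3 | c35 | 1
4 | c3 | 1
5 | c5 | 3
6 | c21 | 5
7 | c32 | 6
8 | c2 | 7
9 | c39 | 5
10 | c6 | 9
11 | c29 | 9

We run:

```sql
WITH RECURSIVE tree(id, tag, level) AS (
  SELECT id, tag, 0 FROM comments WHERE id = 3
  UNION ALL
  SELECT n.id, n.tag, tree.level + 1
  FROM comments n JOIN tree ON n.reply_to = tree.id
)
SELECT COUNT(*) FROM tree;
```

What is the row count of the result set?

Base: id=3 (c35) at level 0.
Iteration 1: rows with reply_to in {3} -> c5 (id 5, level 1).
Iteration 2: rows with reply_to in {5} -> c21 (id 6, level 2), c39 (id 9, level 2).
Iteration 3: rows with reply_to in {6,9} -> c32 (id 7, level 3), c6 (id 10, level 3), c29 (id 11, level 3).
Iteration 4: rows with reply_to in {7,10,11} -> c2 (id 8, level 4).
Iteration 5: no rows with reply_to in {8}; recursion stops.
Total rows emitted: 8.

8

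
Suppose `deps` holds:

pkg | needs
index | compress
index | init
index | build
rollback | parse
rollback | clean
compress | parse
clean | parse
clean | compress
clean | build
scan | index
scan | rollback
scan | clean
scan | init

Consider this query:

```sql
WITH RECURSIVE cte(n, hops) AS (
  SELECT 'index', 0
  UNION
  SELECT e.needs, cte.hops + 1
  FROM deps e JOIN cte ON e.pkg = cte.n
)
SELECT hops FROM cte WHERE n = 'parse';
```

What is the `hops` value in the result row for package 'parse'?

2

Base: (index, hops=0).
Iteration 1: edges from {index} -> (build, hops=1), (compress, hops=1), (init, hops=1).
Iteration 2: edges from {build,compress,init} -> (parse, hops=2).
Iteration 3: no outgoing edges from {parse}; recursion stops.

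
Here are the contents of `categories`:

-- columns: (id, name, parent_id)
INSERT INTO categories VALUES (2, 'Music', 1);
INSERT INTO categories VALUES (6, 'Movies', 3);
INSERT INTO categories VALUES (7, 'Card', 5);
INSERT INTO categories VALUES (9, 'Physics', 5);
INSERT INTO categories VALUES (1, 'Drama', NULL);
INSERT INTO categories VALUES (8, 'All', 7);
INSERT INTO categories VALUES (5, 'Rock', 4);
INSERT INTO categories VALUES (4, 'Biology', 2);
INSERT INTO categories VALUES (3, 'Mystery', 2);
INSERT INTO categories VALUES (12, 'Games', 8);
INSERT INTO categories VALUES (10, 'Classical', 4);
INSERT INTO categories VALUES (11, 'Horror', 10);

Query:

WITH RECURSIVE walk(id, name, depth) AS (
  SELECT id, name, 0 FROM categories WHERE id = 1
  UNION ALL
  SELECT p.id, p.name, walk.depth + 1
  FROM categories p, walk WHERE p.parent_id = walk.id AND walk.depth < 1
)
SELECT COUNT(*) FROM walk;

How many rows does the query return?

Base: id=1 (Drama) at depth 0.
Iteration 1: rows with parent_id in {1} -> Music (id 2, depth 1).
Iteration 2: depth < 1 fails for all current rows; recursion stops.
Total rows emitted: 2.

2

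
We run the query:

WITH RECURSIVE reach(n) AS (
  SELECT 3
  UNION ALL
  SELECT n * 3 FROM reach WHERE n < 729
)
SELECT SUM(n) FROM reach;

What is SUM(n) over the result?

Base: n=3.
Iteration 1: 3 < 729 holds -> n = 3 * 3 = 9.
Iteration 2: 9 < 729 holds -> n = 9 * 3 = 27.
Iteration 3: 27 < 729 holds -> n = 27 * 3 = 81.
Iteration 4: 81 < 729 holds -> n = 81 * 3 = 243.
Iteration 5: 243 < 729 holds -> n = 243 * 3 = 729.
Iteration 6: 729 < 729 fails; recursion stops.
SUM(n) = 3 + 9 + 27 + 81 + 243 + 729 = 1092.

1092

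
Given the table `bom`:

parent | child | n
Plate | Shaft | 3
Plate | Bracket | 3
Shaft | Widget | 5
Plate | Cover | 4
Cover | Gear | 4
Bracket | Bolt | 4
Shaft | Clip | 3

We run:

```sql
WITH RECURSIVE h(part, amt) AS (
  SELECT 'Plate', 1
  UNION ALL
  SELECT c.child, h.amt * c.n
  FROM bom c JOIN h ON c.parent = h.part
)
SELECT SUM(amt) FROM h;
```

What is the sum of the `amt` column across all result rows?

Base: (Plate, amt=1).
Iteration 1: components of {Plate} -> Bracket = 1*3 = 3, Cover = 1*4 = 4, Shaft = 1*3 = 3.
Iteration 2: components of {Bracket,Cover,Shaft} -> Bolt = 3*4 = 12, Clip = 3*3 = 9, Gear = 4*4 = 16, Widget = 3*5 = 15.
Iteration 3: no further components; recursion stops.
SUM(amt) = 1 + 3 + 3 + 4 + 15 + 9 + 12 + 16 = 63.

63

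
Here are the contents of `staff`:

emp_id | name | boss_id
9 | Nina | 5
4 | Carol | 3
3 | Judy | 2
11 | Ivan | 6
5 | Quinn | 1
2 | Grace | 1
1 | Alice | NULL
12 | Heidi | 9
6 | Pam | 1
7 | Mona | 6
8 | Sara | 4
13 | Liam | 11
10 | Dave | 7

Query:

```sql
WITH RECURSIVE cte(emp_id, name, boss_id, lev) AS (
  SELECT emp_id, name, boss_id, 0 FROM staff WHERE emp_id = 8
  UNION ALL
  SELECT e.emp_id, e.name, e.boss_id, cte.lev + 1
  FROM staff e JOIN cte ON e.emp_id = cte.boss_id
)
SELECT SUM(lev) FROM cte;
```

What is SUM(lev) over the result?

Base: emp_id=8 (Sara), boss_id=4, lev 0.
Iteration 1: join on emp_id=4 -> Carol (id 4, boss_id=3, lev 1).
Iteration 2: join on emp_id=3 -> Judy (id 3, boss_id=2, lev 2).
Iteration 3: join on emp_id=2 -> Grace (id 2, boss_id=1, lev 3).
Iteration 4: join on emp_id=1 -> Alice (id 1, boss_id=NULL, lev 4).
Iteration 5: boss_id is NULL; no match; recursion stops.
SUM(lev) = 0 + 1 + 2 + 3 + 4 = 10.

10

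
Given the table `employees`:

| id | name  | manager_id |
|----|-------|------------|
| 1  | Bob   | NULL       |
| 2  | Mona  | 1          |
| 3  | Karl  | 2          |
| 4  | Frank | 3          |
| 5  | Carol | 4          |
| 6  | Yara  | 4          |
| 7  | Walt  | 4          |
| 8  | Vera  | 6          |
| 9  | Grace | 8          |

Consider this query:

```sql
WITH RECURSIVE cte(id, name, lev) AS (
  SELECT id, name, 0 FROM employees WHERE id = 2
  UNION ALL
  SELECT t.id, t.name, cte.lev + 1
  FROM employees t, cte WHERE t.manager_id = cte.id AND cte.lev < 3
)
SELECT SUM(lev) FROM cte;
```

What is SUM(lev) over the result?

12

Base: id=2 (Mona) at lev 0.
Iteration 1: rows with manager_id in {2} -> Karl (id 3, lev 1).
Iteration 2: rows with manager_id in {3} -> Frank (id 4, lev 2).
Iteration 3: rows with manager_id in {4} -> Carol (id 5, lev 3), Yara (id 6, lev 3), Walt (id 7, lev 3).
Iteration 4: lev < 3 fails for all current rows; recursion stops.
SUM(lev) = 0 + 1 + 2 + 3 + 3 + 3 = 12.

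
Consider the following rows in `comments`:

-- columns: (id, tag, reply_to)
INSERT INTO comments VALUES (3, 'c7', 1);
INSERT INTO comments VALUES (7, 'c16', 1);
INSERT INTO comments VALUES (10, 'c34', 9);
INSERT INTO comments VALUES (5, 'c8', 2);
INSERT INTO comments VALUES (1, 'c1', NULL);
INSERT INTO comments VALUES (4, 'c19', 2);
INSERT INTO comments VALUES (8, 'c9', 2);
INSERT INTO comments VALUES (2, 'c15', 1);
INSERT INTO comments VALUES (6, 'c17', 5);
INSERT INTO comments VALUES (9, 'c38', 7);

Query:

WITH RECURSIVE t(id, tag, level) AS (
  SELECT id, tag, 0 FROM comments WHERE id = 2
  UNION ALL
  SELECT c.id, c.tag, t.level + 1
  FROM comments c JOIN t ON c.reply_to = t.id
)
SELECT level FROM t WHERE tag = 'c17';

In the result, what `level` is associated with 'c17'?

Base: id=2 (c15) at level 0.
Iteration 1: rows with reply_to in {2} -> c19 (id 4, level 1), c8 (id 5, level 1), c9 (id 8, level 1).
Iteration 2: rows with reply_to in {4,5,8} -> c17 (id 6, level 2).
Iteration 3: no rows with reply_to in {6}; recursion stops.

2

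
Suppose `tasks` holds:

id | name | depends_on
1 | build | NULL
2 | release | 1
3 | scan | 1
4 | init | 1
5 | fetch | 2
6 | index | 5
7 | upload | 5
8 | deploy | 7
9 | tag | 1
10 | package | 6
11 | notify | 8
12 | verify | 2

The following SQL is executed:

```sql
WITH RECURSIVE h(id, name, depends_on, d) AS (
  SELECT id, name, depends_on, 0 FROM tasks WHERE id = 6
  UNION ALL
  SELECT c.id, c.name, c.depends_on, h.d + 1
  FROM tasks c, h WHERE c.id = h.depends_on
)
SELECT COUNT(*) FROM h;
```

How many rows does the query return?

Base: id=6 (index), depends_on=5, d 0.
Iteration 1: join on id=5 -> fetch (id 5, depends_on=2, d 1).
Iteration 2: join on id=2 -> release (id 2, depends_on=1, d 2).
Iteration 3: join on id=1 -> build (id 1, depends_on=NULL, d 3).
Iteration 4: depends_on is NULL; no match; recursion stops.
Total rows emitted: 4.

4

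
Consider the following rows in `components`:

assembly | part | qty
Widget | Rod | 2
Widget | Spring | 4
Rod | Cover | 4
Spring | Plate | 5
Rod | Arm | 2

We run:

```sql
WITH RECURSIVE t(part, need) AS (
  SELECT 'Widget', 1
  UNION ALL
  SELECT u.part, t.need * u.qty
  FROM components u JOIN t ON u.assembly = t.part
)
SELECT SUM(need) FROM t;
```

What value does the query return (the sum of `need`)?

Base: (Widget, need=1).
Iteration 1: components of {Widget} -> Rod = 1*2 = 2, Spring = 1*4 = 4.
Iteration 2: components of {Rod,Spring} -> Arm = 2*2 = 4, Cover = 2*4 = 8, Plate = 4*5 = 20.
Iteration 3: no further components; recursion stops.
SUM(need) = 1 + 2 + 4 + 8 + 4 + 20 = 39.

39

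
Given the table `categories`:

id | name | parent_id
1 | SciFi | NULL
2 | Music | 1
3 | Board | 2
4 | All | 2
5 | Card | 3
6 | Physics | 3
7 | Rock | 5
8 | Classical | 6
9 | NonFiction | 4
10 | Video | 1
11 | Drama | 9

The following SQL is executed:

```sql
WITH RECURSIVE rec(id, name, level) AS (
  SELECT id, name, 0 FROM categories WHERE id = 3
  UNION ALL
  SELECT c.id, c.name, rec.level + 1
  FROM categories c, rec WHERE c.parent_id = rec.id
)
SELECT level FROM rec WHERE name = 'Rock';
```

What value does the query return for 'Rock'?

Base: id=3 (Board) at level 0.
Iteration 1: rows with parent_id in {3} -> Card (id 5, level 1), Physics (id 6, level 1).
Iteration 2: rows with parent_id in {5,6} -> Rock (id 7, level 2), Classical (id 8, level 2).
Iteration 3: no rows with parent_id in {7,8}; recursion stops.

2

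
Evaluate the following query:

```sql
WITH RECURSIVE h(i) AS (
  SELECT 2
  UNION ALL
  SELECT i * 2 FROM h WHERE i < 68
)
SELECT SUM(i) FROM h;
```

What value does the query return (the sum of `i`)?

254

Base: i=2.
Iteration 1: 2 < 68 holds -> i = 2 * 2 = 4.
Iteration 2: 4 < 68 holds -> i = 4 * 2 = 8.
Iteration 3: 8 < 68 holds -> i = 8 * 2 = 16.
Iteration 4: 16 < 68 holds -> i = 16 * 2 = 32.
Iteration 5: 32 < 68 holds -> i = 32 * 2 = 64.
Iteration 6: 64 < 68 holds -> i = 64 * 2 = 128.
Iteration 7: 128 < 68 fails; recursion stops.
SUM(i) = 2 + 4 + 8 + 16 + 32 + 64 + 128 = 254.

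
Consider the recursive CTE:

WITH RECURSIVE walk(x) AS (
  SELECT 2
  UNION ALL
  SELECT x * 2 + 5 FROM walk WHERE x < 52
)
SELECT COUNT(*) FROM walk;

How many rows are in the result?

5

Base: x=2.
Iteration 1: 2 < 52 holds -> x = 2 * 2 + 5 = 9.
Iteration 2: 9 < 52 holds -> x = 9 * 2 + 5 = 23.
Iteration 3: 23 < 52 holds -> x = 23 * 2 + 5 = 51.
Iteration 4: 51 < 52 holds -> x = 51 * 2 + 5 = 107.
Iteration 5: 107 < 52 fails; recursion stops.
Total rows emitted: 5.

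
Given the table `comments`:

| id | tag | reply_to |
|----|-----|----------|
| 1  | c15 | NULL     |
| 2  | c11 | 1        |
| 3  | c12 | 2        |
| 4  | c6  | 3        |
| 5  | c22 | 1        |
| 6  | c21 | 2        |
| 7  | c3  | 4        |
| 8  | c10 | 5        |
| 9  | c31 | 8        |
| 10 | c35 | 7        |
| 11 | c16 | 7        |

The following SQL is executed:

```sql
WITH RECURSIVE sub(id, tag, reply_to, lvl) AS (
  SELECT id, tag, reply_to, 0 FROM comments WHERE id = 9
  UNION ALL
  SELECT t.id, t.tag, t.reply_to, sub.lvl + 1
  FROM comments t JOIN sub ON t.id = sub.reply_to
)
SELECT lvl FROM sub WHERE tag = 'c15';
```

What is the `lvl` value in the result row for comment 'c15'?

3

Base: id=9 (c31), reply_to=8, lvl 0.
Iteration 1: join on id=8 -> c10 (id 8, reply_to=5, lvl 1).
Iteration 2: join on id=5 -> c22 (id 5, reply_to=1, lvl 2).
Iteration 3: join on id=1 -> c15 (id 1, reply_to=NULL, lvl 3).
Iteration 4: reply_to is NULL; no match; recursion stops.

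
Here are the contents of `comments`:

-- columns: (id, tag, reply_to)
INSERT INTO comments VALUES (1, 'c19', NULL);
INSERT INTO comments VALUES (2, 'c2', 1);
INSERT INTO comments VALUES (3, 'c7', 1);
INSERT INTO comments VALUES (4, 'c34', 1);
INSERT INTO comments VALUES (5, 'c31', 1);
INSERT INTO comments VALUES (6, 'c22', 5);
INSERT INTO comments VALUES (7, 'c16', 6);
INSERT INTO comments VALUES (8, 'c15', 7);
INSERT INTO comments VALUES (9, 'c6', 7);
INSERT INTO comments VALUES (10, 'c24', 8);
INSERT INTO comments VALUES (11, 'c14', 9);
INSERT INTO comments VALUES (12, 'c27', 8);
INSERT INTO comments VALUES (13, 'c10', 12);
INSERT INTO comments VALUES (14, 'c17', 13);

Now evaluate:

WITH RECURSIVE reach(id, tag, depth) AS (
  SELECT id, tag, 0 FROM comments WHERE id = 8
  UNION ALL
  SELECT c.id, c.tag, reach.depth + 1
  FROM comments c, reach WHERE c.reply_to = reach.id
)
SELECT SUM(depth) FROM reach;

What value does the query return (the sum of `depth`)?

Base: id=8 (c15) at depth 0.
Iteration 1: rows with reply_to in {8} -> c24 (id 10, depth 1), c27 (id 12, depth 1).
Iteration 2: rows with reply_to in {10,12} -> c10 (id 13, depth 2).
Iteration 3: rows with reply_to in {13} -> c17 (id 14, depth 3).
Iteration 4: no rows with reply_to in {14}; recursion stops.
SUM(depth) = 0 + 1 + 1 + 2 + 3 = 7.

7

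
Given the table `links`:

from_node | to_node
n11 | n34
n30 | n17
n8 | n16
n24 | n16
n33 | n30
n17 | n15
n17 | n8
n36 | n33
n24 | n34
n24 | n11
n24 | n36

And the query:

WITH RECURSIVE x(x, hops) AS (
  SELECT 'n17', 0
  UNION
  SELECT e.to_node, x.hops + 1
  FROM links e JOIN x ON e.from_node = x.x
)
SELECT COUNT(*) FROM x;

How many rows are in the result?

4

Base: (n17, hops=0).
Iteration 1: edges from {n17} -> (n15, hops=1), (n8, hops=1).
Iteration 2: edges from {n15,n8} -> (n16, hops=2).
Iteration 3: no outgoing edges from {n16}; recursion stops.
Total rows emitted: 4.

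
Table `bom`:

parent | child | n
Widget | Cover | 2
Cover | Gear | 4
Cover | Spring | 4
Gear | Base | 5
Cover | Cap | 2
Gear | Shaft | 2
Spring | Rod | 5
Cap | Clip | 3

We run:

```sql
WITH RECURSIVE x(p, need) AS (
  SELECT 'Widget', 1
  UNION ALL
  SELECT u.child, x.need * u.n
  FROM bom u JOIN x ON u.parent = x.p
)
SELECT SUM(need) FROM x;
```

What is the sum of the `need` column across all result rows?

131

Base: (Widget, need=1).
Iteration 1: components of {Widget} -> Cover = 1*2 = 2.
Iteration 2: components of {Cover} -> Cap = 2*2 = 4, Gear = 2*4 = 8, Spring = 2*4 = 8.
Iteration 3: components of {Cap,Gear,Spring} -> Base = 8*5 = 40, Clip = 4*3 = 12, Rod = 8*5 = 40, Shaft = 8*2 = 16.
Iteration 4: no further components; recursion stops.
SUM(need) = 1 + 2 + 8 + 8 + 4 + 40 + 16 + 40 + 12 = 131.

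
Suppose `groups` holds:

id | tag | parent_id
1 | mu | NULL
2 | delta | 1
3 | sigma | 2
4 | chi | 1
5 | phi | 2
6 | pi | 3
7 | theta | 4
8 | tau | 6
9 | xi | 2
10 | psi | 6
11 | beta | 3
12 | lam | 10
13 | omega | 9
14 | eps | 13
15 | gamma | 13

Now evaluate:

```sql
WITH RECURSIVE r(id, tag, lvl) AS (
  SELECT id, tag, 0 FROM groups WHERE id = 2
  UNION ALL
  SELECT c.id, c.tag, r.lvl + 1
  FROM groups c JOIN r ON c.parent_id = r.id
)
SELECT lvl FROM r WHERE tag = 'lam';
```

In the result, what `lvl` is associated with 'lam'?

4

Base: id=2 (delta) at lvl 0.
Iteration 1: rows with parent_id in {2} -> sigma (id 3, lvl 1), phi (id 5, lvl 1), xi (id 9, lvl 1).
Iteration 2: rows with parent_id in {3,5,9} -> pi (id 6, lvl 2), beta (id 11, lvl 2), omega (id 13, lvl 2).
Iteration 3: rows with parent_id in {6,11,13} -> tau (id 8, lvl 3), psi (id 10, lvl 3), eps (id 14, lvl 3), gamma (id 15, lvl 3).
Iteration 4: rows with parent_id in {8,10,14,15} -> lam (id 12, lvl 4).
Iteration 5: no rows with parent_id in {12}; recursion stops.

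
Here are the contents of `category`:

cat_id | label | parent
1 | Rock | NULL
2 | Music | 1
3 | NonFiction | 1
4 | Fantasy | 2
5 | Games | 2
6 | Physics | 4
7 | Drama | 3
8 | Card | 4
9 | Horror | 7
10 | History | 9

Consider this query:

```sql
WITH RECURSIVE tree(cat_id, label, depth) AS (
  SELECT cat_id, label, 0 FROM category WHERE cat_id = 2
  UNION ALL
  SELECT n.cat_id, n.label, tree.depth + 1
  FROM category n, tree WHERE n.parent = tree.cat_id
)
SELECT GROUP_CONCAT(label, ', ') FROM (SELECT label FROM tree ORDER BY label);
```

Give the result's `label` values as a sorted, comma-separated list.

Base: cat_id=2 (Music) at depth 0.
Iteration 1: rows with parent in {2} -> Fantasy (id 4, depth 1), Games (id 5, depth 1).
Iteration 2: rows with parent in {4,5} -> Physics (id 6, depth 2), Card (id 8, depth 2).
Iteration 3: no rows with parent in {6,8}; recursion stops.

Card, Fantasy, Games, Music, Physics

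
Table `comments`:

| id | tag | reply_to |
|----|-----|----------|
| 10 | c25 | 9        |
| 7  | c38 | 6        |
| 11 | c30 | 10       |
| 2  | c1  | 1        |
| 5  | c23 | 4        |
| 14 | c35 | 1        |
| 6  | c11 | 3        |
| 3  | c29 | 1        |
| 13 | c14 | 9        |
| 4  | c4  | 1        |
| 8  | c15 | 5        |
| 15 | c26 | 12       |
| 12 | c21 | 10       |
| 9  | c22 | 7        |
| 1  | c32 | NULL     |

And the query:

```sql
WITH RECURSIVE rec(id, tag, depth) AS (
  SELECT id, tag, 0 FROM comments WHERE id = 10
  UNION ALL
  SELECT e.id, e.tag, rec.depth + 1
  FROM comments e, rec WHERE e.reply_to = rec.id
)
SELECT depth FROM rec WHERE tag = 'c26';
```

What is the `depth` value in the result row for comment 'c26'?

Base: id=10 (c25) at depth 0.
Iteration 1: rows with reply_to in {10} -> c30 (id 11, depth 1), c21 (id 12, depth 1).
Iteration 2: rows with reply_to in {11,12} -> c26 (id 15, depth 2).
Iteration 3: no rows with reply_to in {15}; recursion stops.

2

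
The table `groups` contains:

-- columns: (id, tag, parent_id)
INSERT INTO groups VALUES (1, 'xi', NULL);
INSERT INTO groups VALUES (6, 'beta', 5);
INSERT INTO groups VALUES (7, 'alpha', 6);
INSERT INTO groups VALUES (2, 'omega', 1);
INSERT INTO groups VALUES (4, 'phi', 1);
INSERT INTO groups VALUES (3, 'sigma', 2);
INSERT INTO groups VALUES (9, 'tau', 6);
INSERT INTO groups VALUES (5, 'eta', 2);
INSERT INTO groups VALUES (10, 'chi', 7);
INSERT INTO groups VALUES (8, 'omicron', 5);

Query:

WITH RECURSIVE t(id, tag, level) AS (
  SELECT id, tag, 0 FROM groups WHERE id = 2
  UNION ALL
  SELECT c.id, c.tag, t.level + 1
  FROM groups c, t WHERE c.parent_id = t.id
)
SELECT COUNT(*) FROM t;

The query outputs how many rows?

8

Base: id=2 (omega) at level 0.
Iteration 1: rows with parent_id in {2} -> sigma (id 3, level 1), eta (id 5, level 1).
Iteration 2: rows with parent_id in {3,5} -> beta (id 6, level 2), omicron (id 8, level 2).
Iteration 3: rows with parent_id in {6,8} -> alpha (id 7, level 3), tau (id 9, level 3).
Iteration 4: rows with parent_id in {7,9} -> chi (id 10, level 4).
Iteration 5: no rows with parent_id in {10}; recursion stops.
Total rows emitted: 8.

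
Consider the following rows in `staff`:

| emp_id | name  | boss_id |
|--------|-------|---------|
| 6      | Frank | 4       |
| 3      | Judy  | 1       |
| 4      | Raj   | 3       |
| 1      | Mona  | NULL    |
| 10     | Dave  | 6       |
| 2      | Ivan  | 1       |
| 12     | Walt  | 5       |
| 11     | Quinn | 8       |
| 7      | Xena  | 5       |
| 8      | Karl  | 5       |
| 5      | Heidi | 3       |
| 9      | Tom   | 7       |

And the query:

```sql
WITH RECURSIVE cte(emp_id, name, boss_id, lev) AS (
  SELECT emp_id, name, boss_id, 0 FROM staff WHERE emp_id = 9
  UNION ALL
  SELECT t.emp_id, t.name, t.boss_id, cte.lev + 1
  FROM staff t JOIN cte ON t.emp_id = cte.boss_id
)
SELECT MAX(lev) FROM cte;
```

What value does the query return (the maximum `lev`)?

4

Base: emp_id=9 (Tom), boss_id=7, lev 0.
Iteration 1: join on emp_id=7 -> Xena (id 7, boss_id=5, lev 1).
Iteration 2: join on emp_id=5 -> Heidi (id 5, boss_id=3, lev 2).
Iteration 3: join on emp_id=3 -> Judy (id 3, boss_id=1, lev 3).
Iteration 4: join on emp_id=1 -> Mona (id 1, boss_id=NULL, lev 4).
Iteration 5: boss_id is NULL; no match; recursion stops.
lev values: 0, 1, 2, 3, 4; the maximum is 4.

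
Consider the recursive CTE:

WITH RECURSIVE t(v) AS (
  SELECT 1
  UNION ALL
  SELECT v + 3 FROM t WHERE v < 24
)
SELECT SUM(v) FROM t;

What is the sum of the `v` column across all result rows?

117

Base: v=1.
Iteration 1: 1 < 24 holds -> v = 1 + 3 = 4.
Iteration 2: 4 < 24 holds -> v = 4 + 3 = 7.
Iteration 3: 7 < 24 holds -> v = 7 + 3 = 10.
Iteration 4: 10 < 24 holds -> v = 10 + 3 = 13.
Iteration 5: 13 < 24 holds -> v = 13 + 3 = 16.
Iteration 6: 16 < 24 holds -> v = 16 + 3 = 19.
Iteration 7: 19 < 24 holds -> v = 19 + 3 = 22.
Iteration 8: 22 < 24 holds -> v = 22 + 3 = 25.
Iteration 9: 25 < 24 fails; recursion stops.
SUM(v) = 1 + 4 + 7 + 10 + 13 + 16 + 19 + 22 + 25 = 117.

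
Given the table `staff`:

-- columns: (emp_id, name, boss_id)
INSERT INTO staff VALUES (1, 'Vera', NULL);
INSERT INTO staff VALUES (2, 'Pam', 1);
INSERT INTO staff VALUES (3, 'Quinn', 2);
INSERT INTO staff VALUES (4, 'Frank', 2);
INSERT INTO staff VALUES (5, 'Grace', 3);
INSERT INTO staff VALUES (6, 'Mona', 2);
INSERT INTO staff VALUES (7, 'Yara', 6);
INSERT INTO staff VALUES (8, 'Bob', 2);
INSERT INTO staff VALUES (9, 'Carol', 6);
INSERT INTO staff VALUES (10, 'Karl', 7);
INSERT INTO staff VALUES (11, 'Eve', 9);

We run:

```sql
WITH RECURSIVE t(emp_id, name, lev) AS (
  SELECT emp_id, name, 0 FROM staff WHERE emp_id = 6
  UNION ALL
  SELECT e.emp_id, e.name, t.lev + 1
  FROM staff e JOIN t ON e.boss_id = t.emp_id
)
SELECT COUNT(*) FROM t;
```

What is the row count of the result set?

5

Base: emp_id=6 (Mona) at lev 0.
Iteration 1: rows with boss_id in {6} -> Yara (id 7, lev 1), Carol (id 9, lev 1).
Iteration 2: rows with boss_id in {7,9} -> Karl (id 10, lev 2), Eve (id 11, lev 2).
Iteration 3: no rows with boss_id in {10,11}; recursion stops.
Total rows emitted: 5.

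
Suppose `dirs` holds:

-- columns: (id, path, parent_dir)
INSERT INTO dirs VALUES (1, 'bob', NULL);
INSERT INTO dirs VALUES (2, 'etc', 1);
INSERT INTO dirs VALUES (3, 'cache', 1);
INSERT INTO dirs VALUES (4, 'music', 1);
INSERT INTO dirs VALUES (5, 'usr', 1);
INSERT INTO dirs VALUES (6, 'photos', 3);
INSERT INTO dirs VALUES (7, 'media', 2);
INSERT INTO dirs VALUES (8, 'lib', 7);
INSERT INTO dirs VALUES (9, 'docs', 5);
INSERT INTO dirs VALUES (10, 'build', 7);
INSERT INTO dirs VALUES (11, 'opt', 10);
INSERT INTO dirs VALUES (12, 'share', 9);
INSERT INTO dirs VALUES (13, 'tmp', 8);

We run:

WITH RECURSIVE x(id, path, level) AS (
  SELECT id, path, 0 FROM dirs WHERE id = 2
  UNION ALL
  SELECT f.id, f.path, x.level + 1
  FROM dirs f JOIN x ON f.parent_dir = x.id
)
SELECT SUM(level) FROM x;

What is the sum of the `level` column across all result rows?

11

Base: id=2 (etc) at level 0.
Iteration 1: rows with parent_dir in {2} -> media (id 7, level 1).
Iteration 2: rows with parent_dir in {7} -> lib (id 8, level 2), build (id 10, level 2).
Iteration 3: rows with parent_dir in {8,10} -> opt (id 11, level 3), tmp (id 13, level 3).
Iteration 4: no rows with parent_dir in {11,13}; recursion stops.
SUM(level) = 0 + 1 + 2 + 2 + 3 + 3 = 11.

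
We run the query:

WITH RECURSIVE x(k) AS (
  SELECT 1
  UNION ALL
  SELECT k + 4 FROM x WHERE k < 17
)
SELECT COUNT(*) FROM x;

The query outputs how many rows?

5

Base: k=1.
Iteration 1: 1 < 17 holds -> k = 1 + 4 = 5.
Iteration 2: 5 < 17 holds -> k = 5 + 4 = 9.
Iteration 3: 9 < 17 holds -> k = 9 + 4 = 13.
Iteration 4: 13 < 17 holds -> k = 13 + 4 = 17.
Iteration 5: 17 < 17 fails; recursion stops.
Total rows emitted: 5.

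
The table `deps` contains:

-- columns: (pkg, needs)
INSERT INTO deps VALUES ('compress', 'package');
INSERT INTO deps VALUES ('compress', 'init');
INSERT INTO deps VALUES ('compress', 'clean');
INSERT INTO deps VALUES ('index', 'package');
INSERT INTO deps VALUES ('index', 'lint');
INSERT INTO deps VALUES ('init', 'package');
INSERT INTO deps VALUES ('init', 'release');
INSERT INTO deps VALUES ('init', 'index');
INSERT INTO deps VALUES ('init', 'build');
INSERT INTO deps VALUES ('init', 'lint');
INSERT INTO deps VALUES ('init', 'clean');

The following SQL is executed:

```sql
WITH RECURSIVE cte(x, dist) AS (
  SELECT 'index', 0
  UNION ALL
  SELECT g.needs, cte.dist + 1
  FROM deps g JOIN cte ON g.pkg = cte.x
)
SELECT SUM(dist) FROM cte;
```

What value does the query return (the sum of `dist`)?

Base: (index, dist=0).
Iteration 1: edges from {index} -> (lint, dist=1), (package, dist=1).
Iteration 2: no outgoing edges from {lint,package}; recursion stops.
SUM(dist) = 0 + 1 + 1 = 2.

2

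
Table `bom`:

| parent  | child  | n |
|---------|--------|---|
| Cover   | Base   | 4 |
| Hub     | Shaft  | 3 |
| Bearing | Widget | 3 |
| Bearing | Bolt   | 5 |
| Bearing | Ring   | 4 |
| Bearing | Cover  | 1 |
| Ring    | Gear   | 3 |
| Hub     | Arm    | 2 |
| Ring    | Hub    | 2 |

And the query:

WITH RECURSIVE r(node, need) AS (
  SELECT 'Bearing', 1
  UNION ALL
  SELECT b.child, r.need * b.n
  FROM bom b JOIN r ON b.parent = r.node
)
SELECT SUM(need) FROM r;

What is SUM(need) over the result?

Base: (Bearing, need=1).
Iteration 1: components of {Bearing} -> Bolt = 1*5 = 5, Cover = 1*1 = 1, Ring = 1*4 = 4, Widget = 1*3 = 3.
Iteration 2: components of {Bolt,Cover,Ring,Widget} -> Base = 1*4 = 4, Gear = 4*3 = 12, Hub = 4*2 = 8.
Iteration 3: components of {Base,Gear,Hub} -> Arm = 8*2 = 16, Shaft = 8*3 = 24.
Iteration 4: no further components; recursion stops.
SUM(need) = 1 + 5 + 1 + 3 + 4 + 4 + 12 + 8 + 24 + 16 = 78.

78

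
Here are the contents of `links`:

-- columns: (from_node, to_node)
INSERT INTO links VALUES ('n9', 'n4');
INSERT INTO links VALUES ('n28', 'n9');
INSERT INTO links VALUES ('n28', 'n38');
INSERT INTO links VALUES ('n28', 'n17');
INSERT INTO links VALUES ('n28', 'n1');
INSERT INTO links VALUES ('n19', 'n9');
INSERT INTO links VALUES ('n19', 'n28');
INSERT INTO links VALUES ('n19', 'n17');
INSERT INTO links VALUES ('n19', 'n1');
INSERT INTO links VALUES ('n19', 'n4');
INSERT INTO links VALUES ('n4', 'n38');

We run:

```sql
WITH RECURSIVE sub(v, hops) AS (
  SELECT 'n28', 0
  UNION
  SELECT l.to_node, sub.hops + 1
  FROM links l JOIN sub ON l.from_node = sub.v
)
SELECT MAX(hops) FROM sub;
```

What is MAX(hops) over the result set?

Base: (n28, hops=0).
Iteration 1: edges from {n28} -> (n1, hops=1), (n17, hops=1), (n38, hops=1), (n9, hops=1).
Iteration 2: edges from {n1,n17,n38,n9} -> (n4, hops=2).
Iteration 3: edges from {n4} -> (n38, hops=3).
Iteration 4: no outgoing edges from {n38}; recursion stops.
hops values: 0, 1, 1, 1, 1, 2, 3; the maximum is 3.

3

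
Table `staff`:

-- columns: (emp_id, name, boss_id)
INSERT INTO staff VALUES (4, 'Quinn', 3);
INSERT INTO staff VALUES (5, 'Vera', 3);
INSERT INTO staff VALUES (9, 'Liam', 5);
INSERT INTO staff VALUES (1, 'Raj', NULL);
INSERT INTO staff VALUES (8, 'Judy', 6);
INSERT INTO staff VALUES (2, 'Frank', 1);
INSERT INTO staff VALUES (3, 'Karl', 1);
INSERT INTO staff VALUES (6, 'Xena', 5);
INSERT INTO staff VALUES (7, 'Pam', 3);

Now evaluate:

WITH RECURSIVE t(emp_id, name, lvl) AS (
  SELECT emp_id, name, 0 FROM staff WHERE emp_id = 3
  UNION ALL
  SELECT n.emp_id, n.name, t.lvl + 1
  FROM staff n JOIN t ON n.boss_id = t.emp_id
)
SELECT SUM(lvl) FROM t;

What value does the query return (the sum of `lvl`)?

10

Base: emp_id=3 (Karl) at lvl 0.
Iteration 1: rows with boss_id in {3} -> Quinn (id 4, lvl 1), Vera (id 5, lvl 1), Pam (id 7, lvl 1).
Iteration 2: rows with boss_id in {4,5,7} -> Xena (id 6, lvl 2), Liam (id 9, lvl 2).
Iteration 3: rows with boss_id in {6,9} -> Judy (id 8, lvl 3).
Iteration 4: no rows with boss_id in {8}; recursion stops.
SUM(lvl) = 0 + 1 + 1 + 1 + 2 + 2 + 3 = 10.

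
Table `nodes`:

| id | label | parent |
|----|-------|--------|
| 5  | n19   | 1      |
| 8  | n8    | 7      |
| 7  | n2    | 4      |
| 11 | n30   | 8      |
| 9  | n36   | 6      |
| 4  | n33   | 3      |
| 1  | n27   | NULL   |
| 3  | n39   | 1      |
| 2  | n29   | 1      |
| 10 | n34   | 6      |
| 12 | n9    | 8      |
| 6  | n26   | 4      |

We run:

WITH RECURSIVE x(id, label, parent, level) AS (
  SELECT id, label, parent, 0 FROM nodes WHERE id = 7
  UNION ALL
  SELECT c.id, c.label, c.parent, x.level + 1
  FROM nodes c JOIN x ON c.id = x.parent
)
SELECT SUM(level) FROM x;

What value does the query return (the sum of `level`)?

6

Base: id=7 (n2), parent=4, level 0.
Iteration 1: join on id=4 -> n33 (id 4, parent=3, level 1).
Iteration 2: join on id=3 -> n39 (id 3, parent=1, level 2).
Iteration 3: join on id=1 -> n27 (id 1, parent=NULL, level 3).
Iteration 4: parent is NULL; no match; recursion stops.
SUM(level) = 0 + 1 + 2 + 3 = 6.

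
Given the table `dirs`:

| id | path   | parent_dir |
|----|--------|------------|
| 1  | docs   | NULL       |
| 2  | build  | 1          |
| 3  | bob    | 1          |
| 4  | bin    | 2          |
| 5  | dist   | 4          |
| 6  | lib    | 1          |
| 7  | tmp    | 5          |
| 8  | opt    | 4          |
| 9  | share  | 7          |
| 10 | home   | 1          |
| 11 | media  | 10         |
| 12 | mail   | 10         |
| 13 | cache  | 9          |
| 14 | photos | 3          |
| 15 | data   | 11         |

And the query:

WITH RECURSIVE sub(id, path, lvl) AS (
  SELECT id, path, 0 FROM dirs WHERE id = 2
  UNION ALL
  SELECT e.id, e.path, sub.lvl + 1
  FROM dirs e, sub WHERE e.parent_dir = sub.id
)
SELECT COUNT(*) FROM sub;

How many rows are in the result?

Base: id=2 (build) at lvl 0.
Iteration 1: rows with parent_dir in {2} -> bin (id 4, lvl 1).
Iteration 2: rows with parent_dir in {4} -> dist (id 5, lvl 2), opt (id 8, lvl 2).
Iteration 3: rows with parent_dir in {5,8} -> tmp (id 7, lvl 3).
Iteration 4: rows with parent_dir in {7} -> share (id 9, lvl 4).
Iteration 5: rows with parent_dir in {9} -> cache (id 13, lvl 5).
Iteration 6: no rows with parent_dir in {13}; recursion stops.
Total rows emitted: 7.

7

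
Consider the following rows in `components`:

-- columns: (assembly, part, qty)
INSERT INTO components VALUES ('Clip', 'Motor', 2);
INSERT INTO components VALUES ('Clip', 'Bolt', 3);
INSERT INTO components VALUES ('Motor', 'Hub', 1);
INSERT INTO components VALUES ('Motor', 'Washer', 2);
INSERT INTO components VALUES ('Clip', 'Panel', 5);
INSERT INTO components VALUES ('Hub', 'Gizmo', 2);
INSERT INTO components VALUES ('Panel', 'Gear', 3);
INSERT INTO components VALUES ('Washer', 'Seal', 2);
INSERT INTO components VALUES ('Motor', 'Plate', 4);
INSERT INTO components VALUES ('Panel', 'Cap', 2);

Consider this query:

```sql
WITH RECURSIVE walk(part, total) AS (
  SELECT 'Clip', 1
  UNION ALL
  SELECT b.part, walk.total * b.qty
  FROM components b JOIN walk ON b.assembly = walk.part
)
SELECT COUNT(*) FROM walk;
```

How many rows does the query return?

Base: (Clip, total=1).
Iteration 1: components of {Clip} -> Bolt = 1*3 = 3, Motor = 1*2 = 2, Panel = 1*5 = 5.
Iteration 2: components of {Bolt,Motor,Panel} -> Cap = 5*2 = 10, Gear = 5*3 = 15, Hub = 2*1 = 2, Plate = 2*4 = 8, Washer = 2*2 = 4.
Iteration 3: components of {Cap,Gear,Hub,Plate,Washer} -> Gizmo = 2*2 = 4, Seal = 4*2 = 8.
Iteration 4: no further components; recursion stops.
Total rows emitted: 11.

11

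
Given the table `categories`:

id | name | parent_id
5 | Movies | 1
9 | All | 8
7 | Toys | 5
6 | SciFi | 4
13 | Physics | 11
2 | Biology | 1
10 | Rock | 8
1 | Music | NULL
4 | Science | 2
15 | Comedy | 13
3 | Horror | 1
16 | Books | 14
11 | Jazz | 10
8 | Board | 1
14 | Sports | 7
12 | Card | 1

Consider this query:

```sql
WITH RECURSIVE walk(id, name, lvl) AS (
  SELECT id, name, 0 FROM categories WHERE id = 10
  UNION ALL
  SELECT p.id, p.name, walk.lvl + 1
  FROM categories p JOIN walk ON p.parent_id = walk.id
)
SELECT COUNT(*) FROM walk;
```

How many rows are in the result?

Base: id=10 (Rock) at lvl 0.
Iteration 1: rows with parent_id in {10} -> Jazz (id 11, lvl 1).
Iteration 2: rows with parent_id in {11} -> Physics (id 13, lvl 2).
Iteration 3: rows with parent_id in {13} -> Comedy (id 15, lvl 3).
Iteration 4: no rows with parent_id in {15}; recursion stops.
Total rows emitted: 4.

4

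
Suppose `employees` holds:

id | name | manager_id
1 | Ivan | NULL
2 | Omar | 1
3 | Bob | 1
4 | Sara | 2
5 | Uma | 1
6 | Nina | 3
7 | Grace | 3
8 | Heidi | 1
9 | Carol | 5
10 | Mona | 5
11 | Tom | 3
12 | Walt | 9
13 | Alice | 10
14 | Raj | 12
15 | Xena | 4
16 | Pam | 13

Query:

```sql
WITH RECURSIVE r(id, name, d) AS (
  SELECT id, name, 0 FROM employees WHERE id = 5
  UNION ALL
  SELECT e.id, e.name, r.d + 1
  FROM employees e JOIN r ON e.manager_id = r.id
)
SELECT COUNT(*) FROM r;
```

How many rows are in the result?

7

Base: id=5 (Uma) at d 0.
Iteration 1: rows with manager_id in {5} -> Carol (id 9, d 1), Mona (id 10, d 1).
Iteration 2: rows with manager_id in {9,10} -> Walt (id 12, d 2), Alice (id 13, d 2).
Iteration 3: rows with manager_id in {12,13} -> Raj (id 14, d 3), Pam (id 16, d 3).
Iteration 4: no rows with manager_id in {14,16}; recursion stops.
Total rows emitted: 7.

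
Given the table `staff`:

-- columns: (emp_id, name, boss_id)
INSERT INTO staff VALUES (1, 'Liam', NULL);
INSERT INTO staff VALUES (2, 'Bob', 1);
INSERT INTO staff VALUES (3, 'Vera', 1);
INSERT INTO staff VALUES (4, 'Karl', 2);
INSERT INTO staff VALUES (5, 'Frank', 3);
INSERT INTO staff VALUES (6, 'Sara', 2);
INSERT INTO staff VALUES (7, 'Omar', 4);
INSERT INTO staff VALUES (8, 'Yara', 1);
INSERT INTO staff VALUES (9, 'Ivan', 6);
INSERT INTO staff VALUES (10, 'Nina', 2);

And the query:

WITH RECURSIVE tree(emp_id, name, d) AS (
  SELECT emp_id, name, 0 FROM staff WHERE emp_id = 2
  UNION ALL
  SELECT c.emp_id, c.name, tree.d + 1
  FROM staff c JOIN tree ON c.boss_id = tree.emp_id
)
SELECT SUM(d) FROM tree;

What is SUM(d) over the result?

Base: emp_id=2 (Bob) at d 0.
Iteration 1: rows with boss_id in {2} -> Karl (id 4, d 1), Sara (id 6, d 1), Nina (id 10, d 1).
Iteration 2: rows with boss_id in {4,6,10} -> Omar (id 7, d 2), Ivan (id 9, d 2).
Iteration 3: no rows with boss_id in {7,9}; recursion stops.
SUM(d) = 0 + 1 + 1 + 1 + 2 + 2 = 7.

7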